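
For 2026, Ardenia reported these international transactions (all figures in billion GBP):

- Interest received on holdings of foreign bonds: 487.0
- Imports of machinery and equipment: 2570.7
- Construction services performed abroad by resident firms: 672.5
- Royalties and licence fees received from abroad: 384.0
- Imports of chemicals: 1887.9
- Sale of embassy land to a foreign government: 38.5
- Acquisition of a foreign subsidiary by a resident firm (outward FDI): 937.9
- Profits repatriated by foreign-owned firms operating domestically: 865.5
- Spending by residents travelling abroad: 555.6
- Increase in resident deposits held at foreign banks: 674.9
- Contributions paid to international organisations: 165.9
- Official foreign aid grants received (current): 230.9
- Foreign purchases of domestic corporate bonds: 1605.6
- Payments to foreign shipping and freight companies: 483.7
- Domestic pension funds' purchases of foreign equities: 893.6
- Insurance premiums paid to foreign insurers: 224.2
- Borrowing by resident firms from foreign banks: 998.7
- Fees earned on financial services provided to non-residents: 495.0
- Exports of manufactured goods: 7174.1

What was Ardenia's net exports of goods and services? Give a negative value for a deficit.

Goods: -2570.7 - 1887.9 + 7174.1 = 2715.5
Services: -224.2 - 555.6 - 483.7 + 672.5 + 384.0 + 495.0 = 288.0
Trade balance = 2715.5 + 288.0 = 3003.5
(Excluded from the trade balance — primary income: interest received on holdings of foreign bonds 487.0, profits repatriated by foreign-owned firms operating domestically 865.5; capital account: sale of embassy land to a foreign government 38.5; financial account: acquisition of a foreign subsidiary by a resident firm (outward FDI) 937.9, increase in resident deposits held at foreign banks 674.9, foreign purchases of domestic corporate bonds 1605.6, domestic pension funds' purchases of foreign equities 893.6, borrowing by resident firms from foreign banks 998.7; secondary income: contributions paid to international organisations 165.9, official foreign aid grants received (current) 230.9.)

3003.5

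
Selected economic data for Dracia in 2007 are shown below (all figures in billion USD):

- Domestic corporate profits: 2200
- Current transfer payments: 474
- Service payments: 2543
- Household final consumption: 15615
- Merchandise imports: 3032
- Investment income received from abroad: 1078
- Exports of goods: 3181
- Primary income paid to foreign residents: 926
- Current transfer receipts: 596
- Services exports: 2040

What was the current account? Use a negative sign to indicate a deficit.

-80

Goods balance = 3181 - 3032 = 149
Services balance = 2040 - 2543 = -503
Trade balance (goods + services) = 149 + (-503) = -354
Net primary income = 1078 - 926 = 152
Net secondary income = 596 - 474 = 122
Current account = -354 + 152 + 122 = -80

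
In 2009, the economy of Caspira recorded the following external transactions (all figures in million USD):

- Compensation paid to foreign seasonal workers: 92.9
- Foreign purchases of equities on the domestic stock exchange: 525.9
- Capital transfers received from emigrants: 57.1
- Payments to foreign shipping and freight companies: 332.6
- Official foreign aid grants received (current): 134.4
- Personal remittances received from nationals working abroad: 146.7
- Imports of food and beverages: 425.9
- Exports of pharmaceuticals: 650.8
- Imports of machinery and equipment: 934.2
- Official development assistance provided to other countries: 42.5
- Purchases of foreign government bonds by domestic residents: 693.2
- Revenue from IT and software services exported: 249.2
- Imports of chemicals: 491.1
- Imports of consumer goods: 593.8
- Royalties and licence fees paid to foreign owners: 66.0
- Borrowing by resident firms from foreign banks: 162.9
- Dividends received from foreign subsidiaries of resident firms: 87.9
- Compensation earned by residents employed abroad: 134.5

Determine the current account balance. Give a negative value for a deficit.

-1575.5

Goods: 650.8 - 934.2 - 593.8 - 491.1 - 425.9 = -1794.2
Services: 249.2 - 66.0 - 332.6 = -149.4
Primary income: 87.9 - 92.9 + 134.5 = 129.5
Secondary income: 146.7 + 134.4 - 42.5 = 238.6
Current account = (-1794.2) + (-149.4) + 129.5 + 238.6 = -1575.5
(Excluded from the current account — financial account: foreign purchases of equities on the domestic stock exchange 525.9, purchases of foreign government bonds by domestic residents 693.2, borrowing by resident firms from foreign banks 162.9; capital account: capital transfers received from emigrants 57.1.)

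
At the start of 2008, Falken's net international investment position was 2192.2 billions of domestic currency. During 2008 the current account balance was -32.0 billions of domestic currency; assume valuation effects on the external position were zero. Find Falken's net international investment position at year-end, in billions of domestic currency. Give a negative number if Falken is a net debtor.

With no valuation effects, change in NIIP = current account = -32.0
End-of-year NIIP = 2192.2 + (-32.0) = 2160.2

2160.2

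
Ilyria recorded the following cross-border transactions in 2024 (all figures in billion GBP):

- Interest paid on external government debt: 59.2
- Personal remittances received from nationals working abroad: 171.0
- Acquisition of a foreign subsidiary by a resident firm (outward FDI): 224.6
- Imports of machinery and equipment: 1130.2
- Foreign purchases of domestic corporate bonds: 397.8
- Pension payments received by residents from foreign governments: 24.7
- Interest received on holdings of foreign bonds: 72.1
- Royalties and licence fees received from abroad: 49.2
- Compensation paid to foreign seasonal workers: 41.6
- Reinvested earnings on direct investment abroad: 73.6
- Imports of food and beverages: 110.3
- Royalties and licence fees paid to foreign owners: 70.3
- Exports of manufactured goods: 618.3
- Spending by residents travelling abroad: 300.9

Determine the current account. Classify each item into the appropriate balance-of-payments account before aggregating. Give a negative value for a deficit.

Goods: -1130.2 + 618.3 - 110.3 = -622.2
Services: 49.2 - 70.3 - 300.9 = -322.0
Primary income: 72.1 - 41.6 - 59.2 + 73.6 = 44.9
Secondary income: 24.7 + 171.0 = 195.7
Current account = (-622.2) + (-322.0) + 44.9 + 195.7 = -703.6
(Excluded from the current account — financial account: acquisition of a foreign subsidiary by a resident firm (outward FDI) 224.6, foreign purchases of domestic corporate bonds 397.8.)

-703.6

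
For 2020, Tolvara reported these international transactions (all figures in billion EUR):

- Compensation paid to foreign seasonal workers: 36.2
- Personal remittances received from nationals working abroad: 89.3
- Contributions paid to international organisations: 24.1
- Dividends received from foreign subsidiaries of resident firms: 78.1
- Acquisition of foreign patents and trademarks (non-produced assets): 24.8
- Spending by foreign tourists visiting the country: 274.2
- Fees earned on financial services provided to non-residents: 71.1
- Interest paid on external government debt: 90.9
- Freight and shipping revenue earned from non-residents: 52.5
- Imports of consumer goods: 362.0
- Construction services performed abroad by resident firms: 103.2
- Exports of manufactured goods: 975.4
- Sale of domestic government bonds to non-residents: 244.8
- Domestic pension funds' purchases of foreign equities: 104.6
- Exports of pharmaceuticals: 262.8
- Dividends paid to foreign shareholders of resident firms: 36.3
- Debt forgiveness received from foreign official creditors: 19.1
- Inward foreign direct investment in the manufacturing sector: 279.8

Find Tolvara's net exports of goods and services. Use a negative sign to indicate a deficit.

Goods: 262.8 + 975.4 - 362.0 = 876.2
Services: 71.1 + 103.2 + 52.5 + 274.2 = 501.0
Trade balance = 876.2 + 501.0 = 1377.2
(Excluded from the trade balance — primary income: compensation paid to foreign seasonal workers 36.2, dividends received from foreign subsidiaries of resident firms 78.1, interest paid on external government debt 90.9, dividends paid to foreign shareholders of resident firms 36.3; secondary income: personal remittances received from nationals working abroad 89.3, contributions paid to international organisations 24.1; capital account: acquisition of foreign patents and trademarks (non-produced assets) 24.8, debt forgiveness received from foreign official creditors 19.1; financial account: sale of domestic government bonds to non-residents 244.8, domestic pension funds' purchases of foreign equities 104.6, inward foreign direct investment in the manufacturing sector 279.8.)

1377.2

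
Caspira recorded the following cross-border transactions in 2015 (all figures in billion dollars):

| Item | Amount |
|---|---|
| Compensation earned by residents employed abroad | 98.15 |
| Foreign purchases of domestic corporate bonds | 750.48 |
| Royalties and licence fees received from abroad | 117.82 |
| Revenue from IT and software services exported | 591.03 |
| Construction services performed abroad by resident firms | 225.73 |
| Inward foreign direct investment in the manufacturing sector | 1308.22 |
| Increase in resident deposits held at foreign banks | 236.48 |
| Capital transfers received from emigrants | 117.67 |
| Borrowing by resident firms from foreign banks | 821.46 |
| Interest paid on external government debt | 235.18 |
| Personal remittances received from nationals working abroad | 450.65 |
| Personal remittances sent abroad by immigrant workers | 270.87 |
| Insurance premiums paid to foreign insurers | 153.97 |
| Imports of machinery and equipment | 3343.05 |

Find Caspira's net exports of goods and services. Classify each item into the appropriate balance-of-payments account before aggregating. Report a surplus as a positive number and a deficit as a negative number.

-2562.44

Goods: -3343.05
Services: 591.03 + 225.73 + 117.82 - 153.97 = 780.61
Trade balance = -3343.05 + 780.61 = -2562.44
(Excluded from the trade balance — primary income: compensation earned by residents employed abroad 98.15, interest paid on external government debt 235.18; financial account: foreign purchases of domestic corporate bonds 750.48, inward foreign direct investment in the manufacturing sector 1308.22, increase in resident deposits held at foreign banks 236.48, borrowing by resident firms from foreign banks 821.46; capital account: capital transfers received from emigrants 117.67; secondary income: personal remittances received from nationals working abroad 450.65, personal remittances sent abroad by immigrant workers 270.87.)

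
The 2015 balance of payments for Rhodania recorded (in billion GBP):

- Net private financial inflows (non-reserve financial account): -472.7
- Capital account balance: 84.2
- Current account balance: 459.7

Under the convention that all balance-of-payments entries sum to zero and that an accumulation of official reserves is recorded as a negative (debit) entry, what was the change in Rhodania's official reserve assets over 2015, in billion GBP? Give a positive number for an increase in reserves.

71.2

Official reserve transactions balance = -(459.7 + 84.2 + (-472.7)) = -71.2
An accumulation of reserves is recorded as a debit (negative entry), so the change in the stock of reserves is the negative of that balance.
Change in official reserves = -(-71.2) = 71.2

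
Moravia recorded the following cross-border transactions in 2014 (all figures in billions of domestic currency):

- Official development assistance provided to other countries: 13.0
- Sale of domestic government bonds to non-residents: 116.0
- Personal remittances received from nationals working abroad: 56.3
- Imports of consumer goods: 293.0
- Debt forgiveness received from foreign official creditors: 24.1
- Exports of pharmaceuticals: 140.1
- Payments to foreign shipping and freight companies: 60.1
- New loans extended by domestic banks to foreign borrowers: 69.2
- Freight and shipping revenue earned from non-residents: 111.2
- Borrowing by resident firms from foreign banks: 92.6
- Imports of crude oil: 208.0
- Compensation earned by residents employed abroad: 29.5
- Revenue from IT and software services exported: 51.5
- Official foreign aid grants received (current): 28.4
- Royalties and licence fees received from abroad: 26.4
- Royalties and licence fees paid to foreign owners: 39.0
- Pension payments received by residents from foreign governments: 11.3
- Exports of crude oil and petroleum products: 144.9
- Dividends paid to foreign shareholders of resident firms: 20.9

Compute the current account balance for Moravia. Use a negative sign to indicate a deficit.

Goods: 140.1 - 293.0 + 144.9 - 208.0 = -216.0
Services: -39.0 + 111.2 + 26.4 + 51.5 - 60.1 = 90.0
Primary income: 29.5 - 20.9 = 8.6
Secondary income: 56.3 + 11.3 - 13.0 + 28.4 = 83.0
Current account = (-216.0) + 90.0 + 8.6 + 83.0 = -34.4
(Excluded from the current account — financial account: sale of domestic government bonds to non-residents 116.0, new loans extended by domestic banks to foreign borrowers 69.2, borrowing by resident firms from foreign banks 92.6; capital account: debt forgiveness received from foreign official creditors 24.1.)

-34.4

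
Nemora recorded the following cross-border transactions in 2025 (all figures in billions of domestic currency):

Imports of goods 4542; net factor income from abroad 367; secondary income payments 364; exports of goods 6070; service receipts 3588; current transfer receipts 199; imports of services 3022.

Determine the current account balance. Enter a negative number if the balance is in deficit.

2296

Goods balance = 6070 - 4542 = 1528
Services balance = 3588 - 3022 = 566
Trade balance (goods + services) = 1528 + 566 = 2094
Net primary income = 367
Net secondary income = 199 - 364 = -165
Current account = 2094 + 367 + (-165) = 2296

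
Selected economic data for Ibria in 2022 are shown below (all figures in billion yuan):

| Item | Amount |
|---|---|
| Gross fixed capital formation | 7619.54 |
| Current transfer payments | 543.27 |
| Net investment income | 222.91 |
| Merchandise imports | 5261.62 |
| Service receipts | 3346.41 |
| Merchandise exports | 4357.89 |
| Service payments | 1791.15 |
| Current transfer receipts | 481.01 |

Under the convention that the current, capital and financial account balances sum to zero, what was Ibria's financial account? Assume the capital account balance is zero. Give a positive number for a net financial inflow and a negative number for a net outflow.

Goods balance = 4357.89 - 5261.62 = -903.73
Services balance = 3346.41 - 1791.15 = 1555.26
Trade balance (goods + services) = -903.73 + 1555.26 = 651.53
Net primary income = 222.91
Net secondary income = 481.01 - 543.27 = -62.26
Current account = 651.53 + 222.91 + (-62.26) = 812.18
Financial account = -(812.18) = -812.18

-812.18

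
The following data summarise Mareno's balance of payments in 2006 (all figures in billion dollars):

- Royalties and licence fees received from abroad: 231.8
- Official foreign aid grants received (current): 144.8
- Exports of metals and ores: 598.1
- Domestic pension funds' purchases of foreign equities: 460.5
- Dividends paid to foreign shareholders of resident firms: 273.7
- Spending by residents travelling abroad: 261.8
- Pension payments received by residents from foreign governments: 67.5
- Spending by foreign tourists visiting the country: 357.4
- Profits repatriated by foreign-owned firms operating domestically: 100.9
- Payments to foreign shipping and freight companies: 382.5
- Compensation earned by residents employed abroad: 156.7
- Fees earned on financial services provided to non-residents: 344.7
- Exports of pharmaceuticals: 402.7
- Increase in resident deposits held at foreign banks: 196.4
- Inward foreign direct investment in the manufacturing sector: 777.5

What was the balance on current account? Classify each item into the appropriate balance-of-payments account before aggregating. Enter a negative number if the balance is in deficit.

1284.8

Goods: 598.1 + 402.7 = 1000.8
Services: 344.7 + 357.4 - 382.5 - 261.8 + 231.8 = 289.6
Primary income: -273.7 + 156.7 - 100.9 = -217.9
Secondary income: 67.5 + 144.8 = 212.3
Current account = 1000.8 + 289.6 + (-217.9) + 212.3 = 1284.8
(Excluded from the current account — financial account: domestic pension funds' purchases of foreign equities 460.5, increase in resident deposits held at foreign banks 196.4, inward foreign direct investment in the manufacturing sector 777.5.)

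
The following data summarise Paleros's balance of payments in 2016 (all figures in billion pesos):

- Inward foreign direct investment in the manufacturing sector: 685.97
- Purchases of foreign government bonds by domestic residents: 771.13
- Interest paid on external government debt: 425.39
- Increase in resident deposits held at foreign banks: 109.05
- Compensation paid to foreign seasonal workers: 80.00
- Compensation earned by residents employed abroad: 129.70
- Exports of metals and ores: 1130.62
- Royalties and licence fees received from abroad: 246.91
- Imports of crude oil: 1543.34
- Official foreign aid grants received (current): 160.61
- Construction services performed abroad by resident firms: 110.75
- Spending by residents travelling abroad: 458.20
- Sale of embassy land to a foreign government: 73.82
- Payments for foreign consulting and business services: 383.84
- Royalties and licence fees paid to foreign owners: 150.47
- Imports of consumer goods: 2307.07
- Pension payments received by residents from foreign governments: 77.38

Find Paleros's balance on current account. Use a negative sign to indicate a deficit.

Goods: -2307.07 - 1543.34 + 1130.62 = -2719.79
Services: -458.20 - 383.84 - 150.47 + 110.75 + 246.91 = -634.85
Primary income: -425.39 - 80.00 + 129.70 = -375.69
Secondary income: 160.61 + 77.38 = 237.99
Current account = (-2719.79) + (-634.85) + (-375.69) + 237.99 = -3492.34
(Excluded from the current account — financial account: inward foreign direct investment in the manufacturing sector 685.97, purchases of foreign government bonds by domestic residents 771.13, increase in resident deposits held at foreign banks 109.05; capital account: sale of embassy land to a foreign government 73.82.)

-3492.34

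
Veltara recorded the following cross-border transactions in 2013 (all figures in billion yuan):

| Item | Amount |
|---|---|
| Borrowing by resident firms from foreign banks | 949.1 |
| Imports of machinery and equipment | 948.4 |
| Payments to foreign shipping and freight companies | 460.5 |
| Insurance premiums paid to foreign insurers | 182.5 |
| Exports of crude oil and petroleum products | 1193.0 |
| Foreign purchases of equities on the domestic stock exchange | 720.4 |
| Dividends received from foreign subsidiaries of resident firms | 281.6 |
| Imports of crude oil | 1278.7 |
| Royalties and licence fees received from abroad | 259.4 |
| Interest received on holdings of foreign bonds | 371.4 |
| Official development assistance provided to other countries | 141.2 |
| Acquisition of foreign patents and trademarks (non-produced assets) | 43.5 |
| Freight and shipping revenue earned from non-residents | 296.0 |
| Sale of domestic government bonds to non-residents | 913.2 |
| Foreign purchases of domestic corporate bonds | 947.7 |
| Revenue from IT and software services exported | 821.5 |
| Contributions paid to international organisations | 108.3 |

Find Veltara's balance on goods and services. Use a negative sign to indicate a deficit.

-300.2

Goods: -948.4 - 1278.7 + 1193.0 = -1034.1
Services: -182.5 + 259.4 - 460.5 + 821.5 + 296.0 = 733.9
Trade balance = -1034.1 + 733.9 = -300.2
(Excluded from the trade balance — financial account: borrowing by resident firms from foreign banks 949.1, foreign purchases of equities on the domestic stock exchange 720.4, sale of domestic government bonds to non-residents 913.2, foreign purchases of domestic corporate bonds 947.7; primary income: dividends received from foreign subsidiaries of resident firms 281.6, interest received on holdings of foreign bonds 371.4; secondary income: official development assistance provided to other countries 141.2, contributions paid to international organisations 108.3; capital account: acquisition of foreign patents and trademarks (non-produced assets) 43.5.)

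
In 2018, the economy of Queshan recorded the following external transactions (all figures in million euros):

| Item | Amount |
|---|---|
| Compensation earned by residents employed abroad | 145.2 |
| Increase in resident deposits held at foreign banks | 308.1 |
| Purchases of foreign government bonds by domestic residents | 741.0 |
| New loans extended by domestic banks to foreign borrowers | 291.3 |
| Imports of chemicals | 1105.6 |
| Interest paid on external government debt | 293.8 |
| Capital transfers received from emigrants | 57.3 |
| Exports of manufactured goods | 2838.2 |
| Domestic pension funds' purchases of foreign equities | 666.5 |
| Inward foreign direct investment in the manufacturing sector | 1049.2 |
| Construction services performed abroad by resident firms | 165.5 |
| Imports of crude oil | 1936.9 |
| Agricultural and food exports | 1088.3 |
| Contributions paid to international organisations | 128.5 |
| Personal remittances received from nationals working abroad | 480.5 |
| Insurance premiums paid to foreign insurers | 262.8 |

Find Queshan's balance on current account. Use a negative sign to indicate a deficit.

990.1

Goods: -1936.9 - 1105.6 + 2838.2 + 1088.3 = 884.0
Services: 165.5 - 262.8 = -97.3
Primary income: -293.8 + 145.2 = -148.6
Secondary income: -128.5 + 480.5 = 352.0
Current account = 884.0 + (-97.3) + (-148.6) + 352.0 = 990.1
(Excluded from the current account — financial account: increase in resident deposits held at foreign banks 308.1, purchases of foreign government bonds by domestic residents 741.0, new loans extended by domestic banks to foreign borrowers 291.3, domestic pension funds' purchases of foreign equities 666.5, inward foreign direct investment in the manufacturing sector 1049.2; capital account: capital transfers received from emigrants 57.3.)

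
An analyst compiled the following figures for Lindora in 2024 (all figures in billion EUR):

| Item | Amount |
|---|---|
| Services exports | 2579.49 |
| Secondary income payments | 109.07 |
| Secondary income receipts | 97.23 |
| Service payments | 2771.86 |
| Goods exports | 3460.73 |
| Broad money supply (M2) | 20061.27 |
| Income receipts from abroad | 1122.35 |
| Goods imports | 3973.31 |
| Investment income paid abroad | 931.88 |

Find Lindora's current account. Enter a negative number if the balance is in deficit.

Goods balance = 3460.73 - 3973.31 = -512.58
Services balance = 2579.49 - 2771.86 = -192.37
Trade balance (goods + services) = -512.58 + (-192.37) = -704.95
Net primary income = 1122.35 - 931.88 = 190.47
Net secondary income = 97.23 - 109.07 = -11.84
Current account = -704.95 + 190.47 + (-11.84) = -526.32

-526.32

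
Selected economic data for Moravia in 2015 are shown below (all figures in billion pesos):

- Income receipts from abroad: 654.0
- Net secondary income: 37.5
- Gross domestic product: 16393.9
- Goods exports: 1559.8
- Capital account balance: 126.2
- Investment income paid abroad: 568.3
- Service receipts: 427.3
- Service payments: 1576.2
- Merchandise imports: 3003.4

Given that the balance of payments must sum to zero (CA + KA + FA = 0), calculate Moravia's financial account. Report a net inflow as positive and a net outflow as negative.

2343.1

Goods balance = 1559.8 - 3003.4 = -1443.6
Services balance = 427.3 - 1576.2 = -1148.9
Trade balance (goods + services) = -1443.6 + (-1148.9) = -2592.5
Net primary income = 654.0 - 568.3 = 85.7
Net secondary income = 37.5
Current account = -2592.5 + 85.7 + 37.5 = -2469.3
Financial account = -(-2469.3 + 126.2) = 2343.1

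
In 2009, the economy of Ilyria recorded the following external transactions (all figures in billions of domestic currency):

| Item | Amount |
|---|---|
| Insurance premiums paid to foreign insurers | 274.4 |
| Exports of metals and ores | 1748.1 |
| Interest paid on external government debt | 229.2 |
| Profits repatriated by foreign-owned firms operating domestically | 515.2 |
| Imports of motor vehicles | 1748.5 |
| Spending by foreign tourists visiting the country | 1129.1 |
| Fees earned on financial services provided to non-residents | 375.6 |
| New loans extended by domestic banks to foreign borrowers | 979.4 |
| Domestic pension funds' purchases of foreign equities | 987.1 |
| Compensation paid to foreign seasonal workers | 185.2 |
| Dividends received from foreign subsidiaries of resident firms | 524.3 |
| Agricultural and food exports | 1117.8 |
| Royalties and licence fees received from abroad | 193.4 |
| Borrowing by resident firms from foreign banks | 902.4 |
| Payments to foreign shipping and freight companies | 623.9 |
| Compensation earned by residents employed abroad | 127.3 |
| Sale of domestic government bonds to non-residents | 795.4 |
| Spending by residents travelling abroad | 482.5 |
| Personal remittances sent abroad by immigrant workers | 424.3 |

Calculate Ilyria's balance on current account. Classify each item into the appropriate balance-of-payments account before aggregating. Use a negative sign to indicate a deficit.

732.4

Goods: -1748.5 + 1748.1 + 1117.8 = 1117.4
Services: 193.4 - 274.4 + 1129.1 - 482.5 - 623.9 + 375.6 = 317.3
Primary income: -515.2 - 185.2 + 524.3 - 229.2 + 127.3 = -278.0
Secondary income: -424.3
Current account = 1117.4 + 317.3 + (-278.0) + (-424.3) = 732.4
(Excluded from the current account — financial account: new loans extended by domestic banks to foreign borrowers 979.4, domestic pension funds' purchases of foreign equities 987.1, borrowing by resident firms from foreign banks 902.4, sale of domestic government bonds to non-residents 795.4.)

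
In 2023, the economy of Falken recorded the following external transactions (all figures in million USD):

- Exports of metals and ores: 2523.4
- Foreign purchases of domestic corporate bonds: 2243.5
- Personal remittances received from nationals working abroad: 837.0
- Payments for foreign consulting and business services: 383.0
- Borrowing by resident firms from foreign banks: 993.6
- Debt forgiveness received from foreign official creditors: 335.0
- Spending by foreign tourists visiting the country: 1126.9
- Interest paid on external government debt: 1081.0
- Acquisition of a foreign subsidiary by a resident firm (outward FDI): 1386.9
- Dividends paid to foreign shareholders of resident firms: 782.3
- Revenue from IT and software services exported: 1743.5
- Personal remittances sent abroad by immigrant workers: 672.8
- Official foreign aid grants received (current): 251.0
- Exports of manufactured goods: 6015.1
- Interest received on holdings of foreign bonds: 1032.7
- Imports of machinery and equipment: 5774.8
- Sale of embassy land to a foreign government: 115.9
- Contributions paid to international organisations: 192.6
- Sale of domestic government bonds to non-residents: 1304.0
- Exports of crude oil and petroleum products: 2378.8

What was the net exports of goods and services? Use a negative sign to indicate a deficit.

Goods: 2523.4 + 2378.8 + 6015.1 - 5774.8 = 5142.5
Services: 1126.9 + 1743.5 - 383.0 = 2487.4
Trade balance = 5142.5 + 2487.4 = 7629.9
(Excluded from the trade balance — financial account: foreign purchases of domestic corporate bonds 2243.5, borrowing by resident firms from foreign banks 993.6, acquisition of a foreign subsidiary by a resident firm (outward FDI) 1386.9, sale of domestic government bonds to non-residents 1304.0; secondary income: personal remittances received from nationals working abroad 837.0, personal remittances sent abroad by immigrant workers 672.8, official foreign aid grants received (current) 251.0, contributions paid to international organisations 192.6; capital account: debt forgiveness received from foreign official creditors 335.0, sale of embassy land to a foreign government 115.9; primary income: interest paid on external government debt 1081.0, dividends paid to foreign shareholders of resident firms 782.3, interest received on holdings of foreign bonds 1032.7.)

7629.9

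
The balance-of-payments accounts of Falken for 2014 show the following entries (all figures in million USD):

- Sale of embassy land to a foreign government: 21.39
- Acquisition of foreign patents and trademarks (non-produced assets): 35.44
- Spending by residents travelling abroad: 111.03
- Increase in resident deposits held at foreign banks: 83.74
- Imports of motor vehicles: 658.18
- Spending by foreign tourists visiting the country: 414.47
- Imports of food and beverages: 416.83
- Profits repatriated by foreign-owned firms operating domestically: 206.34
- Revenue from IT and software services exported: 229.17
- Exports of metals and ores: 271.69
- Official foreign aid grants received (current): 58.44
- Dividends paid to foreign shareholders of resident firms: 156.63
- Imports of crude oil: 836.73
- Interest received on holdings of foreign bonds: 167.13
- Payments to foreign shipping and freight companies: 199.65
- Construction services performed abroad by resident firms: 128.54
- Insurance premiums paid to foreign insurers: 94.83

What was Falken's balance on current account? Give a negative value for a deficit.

Goods: -416.83 - 836.73 - 658.18 + 271.69 = -1640.05
Services: 229.17 - 111.03 + 128.54 + 414.47 - 199.65 - 94.83 = 366.67
Primary income: -156.63 + 167.13 - 206.34 = -195.84
Secondary income: 58.44
Current account = (-1640.05) + 366.67 + (-195.84) + 58.44 = -1410.78
(Excluded from the current account — capital account: sale of embassy land to a foreign government 21.39, acquisition of foreign patents and trademarks (non-produced assets) 35.44; financial account: increase in resident deposits held at foreign banks 83.74.)

-1410.78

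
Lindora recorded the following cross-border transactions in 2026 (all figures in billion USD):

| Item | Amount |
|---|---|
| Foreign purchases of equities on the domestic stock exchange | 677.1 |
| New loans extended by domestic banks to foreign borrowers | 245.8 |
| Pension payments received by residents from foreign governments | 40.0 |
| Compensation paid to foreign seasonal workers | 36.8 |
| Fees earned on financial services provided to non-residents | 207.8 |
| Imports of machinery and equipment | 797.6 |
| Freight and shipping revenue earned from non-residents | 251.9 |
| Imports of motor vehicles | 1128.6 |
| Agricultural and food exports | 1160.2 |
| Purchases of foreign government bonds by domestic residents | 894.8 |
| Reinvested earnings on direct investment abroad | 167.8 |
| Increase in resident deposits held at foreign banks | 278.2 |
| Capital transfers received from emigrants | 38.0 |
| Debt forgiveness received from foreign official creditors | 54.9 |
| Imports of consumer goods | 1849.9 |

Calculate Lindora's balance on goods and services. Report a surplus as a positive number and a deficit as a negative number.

-2156.2

Goods: -1128.6 + 1160.2 - 1849.9 - 797.6 = -2615.9
Services: 251.9 + 207.8 = 459.7
Trade balance = -2615.9 + 459.7 = -2156.2
(Excluded from the trade balance — financial account: foreign purchases of equities on the domestic stock exchange 677.1, new loans extended by domestic banks to foreign borrowers 245.8, purchases of foreign government bonds by domestic residents 894.8, increase in resident deposits held at foreign banks 278.2; secondary income: pension payments received by residents from foreign governments 40.0; primary income: compensation paid to foreign seasonal workers 36.8, reinvested earnings on direct investment abroad 167.8; capital account: capital transfers received from emigrants 38.0, debt forgiveness received from foreign official creditors 54.9.)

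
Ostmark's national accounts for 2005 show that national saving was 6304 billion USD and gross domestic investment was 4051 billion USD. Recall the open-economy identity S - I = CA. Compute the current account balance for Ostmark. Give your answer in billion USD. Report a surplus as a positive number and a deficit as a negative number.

2253

S - I = CA (net lending to the rest of the world).
CA = S - I = 6304 - 4051 = 2253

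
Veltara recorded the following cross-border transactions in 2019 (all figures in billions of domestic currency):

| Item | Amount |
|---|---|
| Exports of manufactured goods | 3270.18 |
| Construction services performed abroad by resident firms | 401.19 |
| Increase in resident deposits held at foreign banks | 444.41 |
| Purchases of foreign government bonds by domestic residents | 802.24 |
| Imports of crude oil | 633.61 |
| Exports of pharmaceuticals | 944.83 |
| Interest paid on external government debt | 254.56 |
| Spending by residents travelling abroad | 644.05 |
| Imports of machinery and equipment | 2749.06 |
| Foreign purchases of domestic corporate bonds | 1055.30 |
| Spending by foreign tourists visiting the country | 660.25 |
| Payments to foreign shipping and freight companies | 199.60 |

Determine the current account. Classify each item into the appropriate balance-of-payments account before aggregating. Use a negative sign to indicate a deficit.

Goods: 944.83 - 633.61 + 3270.18 - 2749.06 = 832.34
Services: 660.25 - 199.60 + 401.19 - 644.05 = 217.79
Primary income: -254.56
Current account = 832.34 + 217.79 + (-254.56) = 795.57
(Excluded from the current account — financial account: increase in resident deposits held at foreign banks 444.41, purchases of foreign government bonds by domestic residents 802.24, foreign purchases of domestic corporate bonds 1055.30.)

795.57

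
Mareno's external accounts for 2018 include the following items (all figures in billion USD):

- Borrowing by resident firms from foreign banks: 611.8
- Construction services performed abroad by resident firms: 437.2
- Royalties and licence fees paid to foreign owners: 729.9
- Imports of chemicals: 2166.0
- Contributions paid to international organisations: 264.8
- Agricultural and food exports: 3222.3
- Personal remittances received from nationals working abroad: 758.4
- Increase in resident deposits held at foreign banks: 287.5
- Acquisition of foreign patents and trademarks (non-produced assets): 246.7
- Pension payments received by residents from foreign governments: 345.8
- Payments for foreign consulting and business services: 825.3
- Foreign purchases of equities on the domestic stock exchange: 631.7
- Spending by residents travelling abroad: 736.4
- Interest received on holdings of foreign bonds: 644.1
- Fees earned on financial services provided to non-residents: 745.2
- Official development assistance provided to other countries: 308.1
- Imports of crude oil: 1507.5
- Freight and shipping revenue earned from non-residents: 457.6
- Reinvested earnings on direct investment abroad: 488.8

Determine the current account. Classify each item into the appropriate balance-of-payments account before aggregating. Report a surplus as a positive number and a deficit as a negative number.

Goods: 3222.3 - 2166.0 - 1507.5 = -451.2
Services: -736.4 + 457.6 - 825.3 + 437.2 - 729.9 + 745.2 = -651.6
Primary income: 488.8 + 644.1 = 1132.9
Secondary income: 758.4 - 308.1 + 345.8 - 264.8 = 531.3
Current account = (-451.2) + (-651.6) + 1132.9 + 531.3 = 561.4
(Excluded from the current account — financial account: borrowing by resident firms from foreign banks 611.8, increase in resident deposits held at foreign banks 287.5, foreign purchases of equities on the domestic stock exchange 631.7; capital account: acquisition of foreign patents and trademarks (non-produced assets) 246.7.)

561.4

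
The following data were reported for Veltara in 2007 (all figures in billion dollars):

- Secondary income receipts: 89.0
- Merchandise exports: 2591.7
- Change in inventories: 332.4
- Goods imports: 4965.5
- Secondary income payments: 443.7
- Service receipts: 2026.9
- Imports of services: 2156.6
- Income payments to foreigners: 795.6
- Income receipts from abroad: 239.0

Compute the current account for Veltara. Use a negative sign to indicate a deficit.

Goods balance = 2591.7 - 4965.5 = -2373.8
Services balance = 2026.9 - 2156.6 = -129.7
Trade balance (goods + services) = -2373.8 + (-129.7) = -2503.5
Net primary income = 239.0 - 795.6 = -556.6
Net secondary income = 89.0 - 443.7 = -354.7
Current account = -2503.5 + (-556.6) + (-354.7) = -3414.8

-3414.8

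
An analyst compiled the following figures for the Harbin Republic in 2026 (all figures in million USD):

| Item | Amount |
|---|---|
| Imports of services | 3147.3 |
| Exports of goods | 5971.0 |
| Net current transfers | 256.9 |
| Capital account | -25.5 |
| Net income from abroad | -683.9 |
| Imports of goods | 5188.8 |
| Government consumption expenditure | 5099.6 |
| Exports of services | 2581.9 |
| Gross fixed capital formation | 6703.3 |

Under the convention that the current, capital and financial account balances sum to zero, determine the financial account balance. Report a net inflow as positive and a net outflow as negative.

Goods balance = 5971.0 - 5188.8 = 782.2
Services balance = 2581.9 - 3147.3 = -565.4
Trade balance (goods + services) = 782.2 + (-565.4) = 216.8
Net primary income = -683.9
Net secondary income = 256.9
Current account = 216.8 + (-683.9) + 256.9 = -210.2
Financial account = -(-210.2 + (-25.5)) = 235.7

235.7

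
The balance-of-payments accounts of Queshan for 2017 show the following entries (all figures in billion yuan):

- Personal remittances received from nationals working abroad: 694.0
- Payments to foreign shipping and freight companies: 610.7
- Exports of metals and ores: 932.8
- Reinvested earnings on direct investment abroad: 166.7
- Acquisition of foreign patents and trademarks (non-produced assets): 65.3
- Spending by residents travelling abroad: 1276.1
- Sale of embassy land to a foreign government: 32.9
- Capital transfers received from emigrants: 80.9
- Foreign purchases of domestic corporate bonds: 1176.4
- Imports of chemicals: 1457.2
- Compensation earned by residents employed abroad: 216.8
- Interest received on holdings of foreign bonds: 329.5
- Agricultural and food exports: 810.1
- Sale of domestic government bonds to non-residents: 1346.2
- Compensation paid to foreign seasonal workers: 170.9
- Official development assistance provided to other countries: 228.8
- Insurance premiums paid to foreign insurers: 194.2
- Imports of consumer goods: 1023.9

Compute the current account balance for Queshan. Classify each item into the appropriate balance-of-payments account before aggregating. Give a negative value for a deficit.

Goods: 932.8 - 1457.2 + 810.1 - 1023.9 = -738.2
Services: -194.2 - 610.7 - 1276.1 = -2081.0
Primary income: 166.7 + 329.5 - 170.9 + 216.8 = 542.1
Secondary income: 694.0 - 228.8 = 465.2
Current account = (-738.2) + (-2081.0) + 542.1 + 465.2 = -1811.9
(Excluded from the current account — capital account: acquisition of foreign patents and trademarks (non-produced assets) 65.3, sale of embassy land to a foreign government 32.9, capital transfers received from emigrants 80.9; financial account: foreign purchases of domestic corporate bonds 1176.4, sale of domestic government bonds to non-residents 1346.2.)

-1811.9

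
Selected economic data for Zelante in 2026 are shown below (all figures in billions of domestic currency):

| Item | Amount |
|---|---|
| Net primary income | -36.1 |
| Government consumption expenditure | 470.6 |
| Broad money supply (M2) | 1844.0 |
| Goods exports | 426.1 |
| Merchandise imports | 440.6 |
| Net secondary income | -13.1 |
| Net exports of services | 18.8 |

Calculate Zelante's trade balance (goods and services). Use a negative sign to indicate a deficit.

Goods balance = 426.1 - 440.6 = -14.5
Services balance = 18.8
Trade balance (goods + services) = -14.5 + 18.8 = 4.3

4.3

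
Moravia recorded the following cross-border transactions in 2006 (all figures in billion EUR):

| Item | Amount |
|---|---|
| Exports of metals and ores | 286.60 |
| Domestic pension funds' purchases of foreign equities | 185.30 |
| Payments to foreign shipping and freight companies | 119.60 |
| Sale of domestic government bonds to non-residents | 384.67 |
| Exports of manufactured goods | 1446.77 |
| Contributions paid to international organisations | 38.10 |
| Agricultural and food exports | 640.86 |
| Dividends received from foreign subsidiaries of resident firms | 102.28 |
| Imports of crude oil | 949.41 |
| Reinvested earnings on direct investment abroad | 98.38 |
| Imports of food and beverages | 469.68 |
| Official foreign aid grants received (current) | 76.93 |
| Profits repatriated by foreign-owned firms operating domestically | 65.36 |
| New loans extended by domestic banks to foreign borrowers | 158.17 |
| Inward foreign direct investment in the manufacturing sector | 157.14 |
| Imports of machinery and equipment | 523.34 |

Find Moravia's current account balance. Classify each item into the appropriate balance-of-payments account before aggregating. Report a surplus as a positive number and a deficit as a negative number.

Goods: 640.86 - 523.34 + 1446.77 - 949.41 - 469.68 + 286.60 = 431.80
Services: -119.60
Primary income: -65.36 + 98.38 + 102.28 = 135.30
Secondary income: -38.10 + 76.93 = 38.83
Current account = 431.80 + (-119.60) + 135.30 + 38.83 = 486.33
(Excluded from the current account — financial account: domestic pension funds' purchases of foreign equities 185.30, sale of domestic government bonds to non-residents 384.67, new loans extended by domestic banks to foreign borrowers 158.17, inward foreign direct investment in the manufacturing sector 157.14.)

486.33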